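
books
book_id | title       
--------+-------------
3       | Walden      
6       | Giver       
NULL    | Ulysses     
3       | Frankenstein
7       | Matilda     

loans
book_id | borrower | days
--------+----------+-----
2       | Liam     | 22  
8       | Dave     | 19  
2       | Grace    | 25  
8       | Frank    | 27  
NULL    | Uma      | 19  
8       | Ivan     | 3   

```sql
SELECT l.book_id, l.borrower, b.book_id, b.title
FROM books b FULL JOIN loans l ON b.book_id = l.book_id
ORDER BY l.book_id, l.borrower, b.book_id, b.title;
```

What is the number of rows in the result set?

11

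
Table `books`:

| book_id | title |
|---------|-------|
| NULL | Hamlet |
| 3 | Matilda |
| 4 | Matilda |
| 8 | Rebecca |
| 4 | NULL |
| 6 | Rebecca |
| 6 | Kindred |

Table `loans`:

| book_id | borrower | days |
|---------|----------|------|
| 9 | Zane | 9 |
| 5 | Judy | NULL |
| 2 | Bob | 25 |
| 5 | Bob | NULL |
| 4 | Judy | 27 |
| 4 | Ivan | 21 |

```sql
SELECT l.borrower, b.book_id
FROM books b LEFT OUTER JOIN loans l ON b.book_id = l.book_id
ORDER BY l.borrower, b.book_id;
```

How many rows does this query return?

9

LEFT JOIN keeps every row from `books`; unmatched rows get NULL for `loans`'s columns.
Matching on b.book_id = l.book_id. A NULL in a compared column never satisfies the condition.
- b (book_id=NULL) has no partner → padded with NULL.
- b (book_id=3) has no partner → padded with NULL.
- b (book_id=4) pairs with 2 row(s) of l.
- b (book_id=8) has no partner → padded with NULL.
- b (book_id=4) pairs with 2 row(s) of l.
- b (book_id=6) has no partner → padded with NULL.
- b (book_id=6) has no partner → padded with NULL.
Total: 4 matched + 5 padded = 9 rows.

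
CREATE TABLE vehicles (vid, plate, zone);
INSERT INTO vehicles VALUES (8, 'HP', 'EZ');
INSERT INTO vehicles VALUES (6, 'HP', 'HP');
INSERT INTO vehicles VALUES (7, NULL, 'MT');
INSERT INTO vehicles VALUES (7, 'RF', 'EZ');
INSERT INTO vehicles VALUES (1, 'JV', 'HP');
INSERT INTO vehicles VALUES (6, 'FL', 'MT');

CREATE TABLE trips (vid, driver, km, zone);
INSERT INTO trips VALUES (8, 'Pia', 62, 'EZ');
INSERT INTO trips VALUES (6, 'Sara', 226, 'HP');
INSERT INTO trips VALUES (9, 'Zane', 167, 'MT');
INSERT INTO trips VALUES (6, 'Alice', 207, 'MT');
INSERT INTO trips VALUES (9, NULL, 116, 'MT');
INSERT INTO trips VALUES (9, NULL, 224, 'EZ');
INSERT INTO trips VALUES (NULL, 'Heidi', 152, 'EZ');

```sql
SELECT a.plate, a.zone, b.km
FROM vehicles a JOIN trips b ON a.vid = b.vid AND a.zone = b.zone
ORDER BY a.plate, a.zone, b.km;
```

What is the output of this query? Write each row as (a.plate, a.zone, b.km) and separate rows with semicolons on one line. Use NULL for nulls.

INNER JOIN keeps only pairs where the ON condition holds.
Matching on a.vid = b.vid AND a.zone = b.zone. A NULL in a compared column never satisfies the condition.
- vid=8, zone=EZ: 1 matching b row(s), so 1 row(s) emitted.
- vid=6, zone=HP: 1 matching b row(s), so 1 row(s) emitted.
- vid=7, zone=MT: no matching b row, dropped.
- vid=7, zone=EZ: no matching b row, dropped.
- vid=1, zone=HP: no matching b row, dropped.
- vid=6, zone=MT: 1 matching b row(s), so 1 row(s) emitted.
After projecting and ordering:
a.plate | a.zone | b.km
FL | MT | 207
HP | EZ | 62
HP | HP | 226

(FL, MT, 207); (HP, EZ, 62); (HP, HP, 226)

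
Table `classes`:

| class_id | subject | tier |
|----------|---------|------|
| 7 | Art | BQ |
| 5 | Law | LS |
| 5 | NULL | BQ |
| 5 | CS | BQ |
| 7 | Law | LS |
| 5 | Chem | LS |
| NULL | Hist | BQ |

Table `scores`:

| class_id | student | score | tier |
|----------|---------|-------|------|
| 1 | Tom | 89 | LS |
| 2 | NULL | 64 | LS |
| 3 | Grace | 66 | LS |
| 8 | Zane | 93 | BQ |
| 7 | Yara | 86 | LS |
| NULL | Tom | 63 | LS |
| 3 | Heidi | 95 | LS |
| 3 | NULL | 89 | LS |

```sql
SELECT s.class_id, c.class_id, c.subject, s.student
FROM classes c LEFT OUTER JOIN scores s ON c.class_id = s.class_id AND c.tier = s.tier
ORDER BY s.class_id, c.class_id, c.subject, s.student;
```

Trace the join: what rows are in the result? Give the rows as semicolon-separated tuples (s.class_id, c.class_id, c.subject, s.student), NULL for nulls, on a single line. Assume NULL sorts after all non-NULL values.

(7, 7, Law, Yara); (NULL, 5, CS, NULL); (NULL, 5, Chem, NULL); (NULL, 5, Law, NULL); (NULL, 5, NULL, NULL); (NULL, 7, Art, NULL); (NULL, NULL, Hist, NULL)

LEFT JOIN keeps every row from `classes`; unmatched rows get NULL for `scores`'s columns.
Matching on c.class_id = s.class_id AND c.tier = s.tier. A NULL in a compared column never satisfies the condition.
- c[0] class_id=7, tier=BQ → no match; kept with NULLs on the s side.
- c[1] class_id=5, tier=LS → no match; kept with NULLs on the s side.
- c[2] class_id=5, tier=BQ → no match; kept with NULLs on the s side.
- c[3] class_id=5, tier=BQ → no match; kept with NULLs on the s side.
- c[4] class_id=7, tier=LS → 1 match(es) in s → 1 row(s).
- c[5] class_id=5, tier=LS → no match; kept with NULLs on the s side.
- c[6] class_id=NULL, tier=BQ → no match; kept with NULLs on the s side.
After projecting and ordering:
s.class_id | c.class_id | c.subject | s.student
7 | 7 | Law | Yara
NULL | 5 | CS | NULL
NULL | 5 | Chem | NULL
NULL | 5 | Law | NULL
NULL | 5 | NULL | NULL
NULL | 7 | Art | NULL
NULL | NULL | Hist | NULL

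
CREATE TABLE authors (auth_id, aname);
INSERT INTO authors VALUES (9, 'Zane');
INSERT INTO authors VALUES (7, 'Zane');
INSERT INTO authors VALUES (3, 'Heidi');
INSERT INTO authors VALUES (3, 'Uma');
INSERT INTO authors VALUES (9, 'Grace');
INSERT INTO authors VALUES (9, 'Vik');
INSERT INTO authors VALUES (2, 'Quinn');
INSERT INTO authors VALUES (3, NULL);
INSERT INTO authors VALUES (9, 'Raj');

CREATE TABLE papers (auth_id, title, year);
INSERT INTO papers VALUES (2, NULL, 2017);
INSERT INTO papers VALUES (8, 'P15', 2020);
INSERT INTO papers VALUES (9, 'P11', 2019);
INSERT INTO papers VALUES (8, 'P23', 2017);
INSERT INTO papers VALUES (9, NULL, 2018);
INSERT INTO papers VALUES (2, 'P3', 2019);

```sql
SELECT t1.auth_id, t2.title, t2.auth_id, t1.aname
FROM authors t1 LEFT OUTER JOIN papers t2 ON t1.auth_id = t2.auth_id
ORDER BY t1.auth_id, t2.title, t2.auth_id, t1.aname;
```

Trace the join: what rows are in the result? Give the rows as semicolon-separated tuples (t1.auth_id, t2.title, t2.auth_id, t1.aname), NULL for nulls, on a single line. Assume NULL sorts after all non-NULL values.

LEFT JOIN keeps every row from `authors`; unmatched rows get NULL for `papers`'s columns.
Matching on t1.auth_id = t2.auth_id.
Matched pairs: 10; unmatched t1 rows kept: 4.

(2, P3, 2, Quinn); (2, NULL, 2, Quinn); (3, NULL, NULL, Heidi); (3, NULL, NULL, Uma); (3, NULL, NULL, NULL); (7, NULL, NULL, Zane); (9, P11, 9, Grace); (9, P11, 9, Raj); (9, P11, 9, Vik); (9, P11, 9, Zane); (9, NULL, 9, Grace); (9, NULL, 9, Raj); (9, NULL, 9, Vik); (9, NULL, 9, Zane)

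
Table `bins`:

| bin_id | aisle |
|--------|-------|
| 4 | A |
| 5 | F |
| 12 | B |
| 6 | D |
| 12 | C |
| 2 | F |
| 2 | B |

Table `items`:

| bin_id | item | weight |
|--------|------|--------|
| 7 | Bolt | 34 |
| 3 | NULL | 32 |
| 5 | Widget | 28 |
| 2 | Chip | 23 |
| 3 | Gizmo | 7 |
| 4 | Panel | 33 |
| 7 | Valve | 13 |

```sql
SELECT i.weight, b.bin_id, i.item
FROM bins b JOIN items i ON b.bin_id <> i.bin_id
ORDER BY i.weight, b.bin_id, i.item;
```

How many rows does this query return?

45

INNER JOIN keeps only pairs where the ON condition holds.
Matching on b.bin_id <> i.bin_id.
Matched pairs: 45.
Total: 45 rows.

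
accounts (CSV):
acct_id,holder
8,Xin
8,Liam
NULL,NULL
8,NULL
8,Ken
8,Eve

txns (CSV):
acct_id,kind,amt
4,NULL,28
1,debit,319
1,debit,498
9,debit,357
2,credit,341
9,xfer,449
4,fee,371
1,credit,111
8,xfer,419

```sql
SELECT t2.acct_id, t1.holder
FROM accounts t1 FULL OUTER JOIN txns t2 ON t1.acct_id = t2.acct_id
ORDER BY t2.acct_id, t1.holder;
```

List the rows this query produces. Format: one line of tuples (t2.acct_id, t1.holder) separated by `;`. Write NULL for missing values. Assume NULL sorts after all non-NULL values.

(1, NULL); (1, NULL); (1, NULL); (2, NULL); (4, NULL); (4, NULL); (8, Eve); (8, Ken); (8, Liam); (8, Xin); (8, NULL); (9, NULL); (9, NULL); (NULL, NULL)

FULL OUTER JOIN keeps every row from both sides; unmatched rows get NULL for the other side's columns.
Matching on t1.acct_id = t2.acct_id. A NULL in a compared column never satisfies the condition.
- t1[0] acct_id=8 → 1 match(es) in t2 → 1 row(s).
- t1[1] acct_id=8 → 1 match(es) in t2 → 1 row(s).
- t1[2] acct_id=NULL → no match; kept with NULLs on the t2 side.
- t1[3] acct_id=8 → 1 match(es) in t2 → 1 row(s).
- t1[4] acct_id=8 → 1 match(es) in t2 → 1 row(s).
- t1[5] acct_id=8 → 1 match(es) in t2 → 1 row(s).
- plus 8 unmatched t2 row(s), each kept with NULL t1 columns.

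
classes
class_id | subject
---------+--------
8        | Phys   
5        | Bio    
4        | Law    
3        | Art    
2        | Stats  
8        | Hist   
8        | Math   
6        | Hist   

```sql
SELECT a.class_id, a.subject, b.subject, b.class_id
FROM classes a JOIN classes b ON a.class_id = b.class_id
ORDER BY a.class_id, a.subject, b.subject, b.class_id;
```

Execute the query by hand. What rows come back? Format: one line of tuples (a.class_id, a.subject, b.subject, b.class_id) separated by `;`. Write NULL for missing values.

INNER JOIN keeps only pairs where the ON condition holds.
Matching on a.class_id = b.class_id.
Matched pairs: 14.

(2, Stats, Stats, 2); (3, Art, Art, 3); (4, Law, Law, 4); (5, Bio, Bio, 5); (6, Hist, Hist, 6); (8, Hist, Hist, 8); (8, Hist, Math, 8); (8, Hist, Phys, 8); (8, Math, Hist, 8); (8, Math, Math, 8); (8, Math, Phys, 8); (8, Phys, Hist, 8); (8, Phys, Math, 8); (8, Phys, Phys, 8)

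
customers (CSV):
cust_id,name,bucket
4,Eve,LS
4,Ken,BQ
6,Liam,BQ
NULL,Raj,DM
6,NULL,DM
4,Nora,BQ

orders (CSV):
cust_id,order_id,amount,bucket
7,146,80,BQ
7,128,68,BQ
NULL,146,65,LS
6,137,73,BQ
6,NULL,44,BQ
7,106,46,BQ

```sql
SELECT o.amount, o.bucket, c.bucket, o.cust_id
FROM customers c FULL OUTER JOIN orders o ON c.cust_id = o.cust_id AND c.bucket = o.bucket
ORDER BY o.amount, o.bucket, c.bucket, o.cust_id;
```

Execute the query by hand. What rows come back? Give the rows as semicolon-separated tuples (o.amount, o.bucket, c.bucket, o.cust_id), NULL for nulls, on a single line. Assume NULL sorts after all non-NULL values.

(44, BQ, BQ, 6); (46, BQ, NULL, 7); (65, LS, NULL, NULL); (68, BQ, NULL, 7); (73, BQ, BQ, 6); (80, BQ, NULL, 7); (NULL, NULL, BQ, NULL); (NULL, NULL, BQ, NULL); (NULL, NULL, DM, NULL); (NULL, NULL, DM, NULL); (NULL, NULL, LS, NULL)

FULL OUTER JOIN keeps every row from both sides; unmatched rows get NULL for the other side's columns.
Matching on c.cust_id = o.cust_id AND c.bucket = o.bucket. A NULL in a compared column never satisfies the condition.
Matched pairs: 2; unmatched c rows kept: 5; unmatched o rows kept: 4.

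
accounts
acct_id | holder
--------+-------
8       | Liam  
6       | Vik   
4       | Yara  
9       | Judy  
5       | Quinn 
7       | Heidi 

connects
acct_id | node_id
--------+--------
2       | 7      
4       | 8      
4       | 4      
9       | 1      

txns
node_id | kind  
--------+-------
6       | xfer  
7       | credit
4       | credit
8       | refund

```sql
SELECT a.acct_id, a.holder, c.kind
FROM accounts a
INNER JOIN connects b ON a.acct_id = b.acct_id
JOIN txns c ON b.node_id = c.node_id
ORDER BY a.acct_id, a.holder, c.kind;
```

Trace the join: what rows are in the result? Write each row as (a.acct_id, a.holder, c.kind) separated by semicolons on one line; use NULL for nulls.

(4, Yara, credit); (4, Yara, refund)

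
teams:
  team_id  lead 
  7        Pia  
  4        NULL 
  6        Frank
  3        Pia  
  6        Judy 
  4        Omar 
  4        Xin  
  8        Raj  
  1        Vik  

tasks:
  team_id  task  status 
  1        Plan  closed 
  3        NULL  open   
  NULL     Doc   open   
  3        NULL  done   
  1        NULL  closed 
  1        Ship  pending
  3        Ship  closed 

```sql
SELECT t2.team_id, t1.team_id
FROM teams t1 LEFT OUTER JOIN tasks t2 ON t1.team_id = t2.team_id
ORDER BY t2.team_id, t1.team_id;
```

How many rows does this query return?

13

LEFT JOIN keeps every row from `teams`; unmatched rows get NULL for `tasks`'s columns.
Matching on t1.team_id = t2.team_id. A NULL in a compared column never satisfies the condition.
Matched pairs: 6; unmatched t1 rows kept: 7.
Total: 6 matched + 7 padded = 13 rows.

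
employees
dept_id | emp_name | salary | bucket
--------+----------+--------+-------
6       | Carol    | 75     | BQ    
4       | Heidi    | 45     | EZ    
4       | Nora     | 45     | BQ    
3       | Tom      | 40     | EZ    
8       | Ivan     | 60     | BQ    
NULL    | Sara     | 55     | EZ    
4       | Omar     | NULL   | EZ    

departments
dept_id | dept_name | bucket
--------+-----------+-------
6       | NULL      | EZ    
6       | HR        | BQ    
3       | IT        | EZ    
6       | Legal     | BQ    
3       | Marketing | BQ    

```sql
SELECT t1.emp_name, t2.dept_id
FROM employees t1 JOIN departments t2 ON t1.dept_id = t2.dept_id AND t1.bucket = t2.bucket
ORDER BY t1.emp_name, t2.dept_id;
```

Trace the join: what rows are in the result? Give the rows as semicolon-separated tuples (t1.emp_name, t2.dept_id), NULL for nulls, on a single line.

INNER JOIN keeps only pairs where the ON condition holds.
Matching on t1.dept_id = t2.dept_id AND t1.bucket = t2.bucket. A NULL in a compared column never satisfies the condition.
- dept_id=6, bucket=BQ: 2 matching t2 row(s), so 2 row(s) emitted.
- dept_id=4, bucket=EZ: no matching t2 row, dropped.
- dept_id=4, bucket=BQ: no matching t2 row, dropped.
- dept_id=3, bucket=EZ: 1 matching t2 row(s), so 1 row(s) emitted.
- dept_id=8, bucket=BQ: no matching t2 row, dropped.
- dept_id=NULL, bucket=EZ: no matching t2 row, dropped.
- dept_id=4, bucket=EZ: no matching t2 row, dropped.
After projecting and ordering:
t1.emp_name | t2.dept_id
Carol | 6
Carol | 6
Tom | 3

(Carol, 6); (Carol, 6); (Tom, 3)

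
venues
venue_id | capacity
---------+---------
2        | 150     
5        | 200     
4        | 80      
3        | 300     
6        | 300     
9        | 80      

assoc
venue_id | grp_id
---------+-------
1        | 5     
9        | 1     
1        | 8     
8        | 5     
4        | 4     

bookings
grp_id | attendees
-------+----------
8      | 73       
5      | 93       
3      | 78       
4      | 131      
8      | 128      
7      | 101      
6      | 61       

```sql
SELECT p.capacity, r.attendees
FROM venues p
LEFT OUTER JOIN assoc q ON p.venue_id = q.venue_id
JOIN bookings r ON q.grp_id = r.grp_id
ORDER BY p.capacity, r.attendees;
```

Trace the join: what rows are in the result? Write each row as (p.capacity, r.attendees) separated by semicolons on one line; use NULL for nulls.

Joins associate left-to-right: venues LEFT JOIN assoc on venue_id gives 6 intermediate row(s).
Then INNER JOIN `bookings r` on grp_id: keep only rows whose q.grp_id appears in r.

(80, 131)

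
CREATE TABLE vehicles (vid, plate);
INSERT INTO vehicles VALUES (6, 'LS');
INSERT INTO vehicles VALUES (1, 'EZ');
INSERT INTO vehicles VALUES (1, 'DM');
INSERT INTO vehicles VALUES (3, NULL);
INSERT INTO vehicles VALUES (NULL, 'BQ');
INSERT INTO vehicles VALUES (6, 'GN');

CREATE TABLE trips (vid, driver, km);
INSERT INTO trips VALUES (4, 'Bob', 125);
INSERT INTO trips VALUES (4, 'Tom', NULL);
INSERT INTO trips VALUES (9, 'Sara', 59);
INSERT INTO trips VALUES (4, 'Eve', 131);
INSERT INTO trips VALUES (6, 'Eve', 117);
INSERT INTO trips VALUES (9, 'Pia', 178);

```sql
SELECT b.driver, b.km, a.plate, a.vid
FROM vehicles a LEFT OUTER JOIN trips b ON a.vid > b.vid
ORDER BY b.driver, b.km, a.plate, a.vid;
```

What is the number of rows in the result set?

10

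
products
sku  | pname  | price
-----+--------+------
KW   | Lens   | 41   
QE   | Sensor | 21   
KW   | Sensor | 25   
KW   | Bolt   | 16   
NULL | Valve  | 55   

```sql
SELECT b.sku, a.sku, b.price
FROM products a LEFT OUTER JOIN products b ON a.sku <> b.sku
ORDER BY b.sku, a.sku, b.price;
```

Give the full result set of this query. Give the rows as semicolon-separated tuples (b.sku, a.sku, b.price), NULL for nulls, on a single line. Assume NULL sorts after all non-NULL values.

LEFT JOIN keeps every row from `products a`; unmatched rows get NULL for `products b`'s columns.
Matching on a.sku <> b.sku. A NULL in a compared column never satisfies the condition.
- sku=KW: 1 matching b row(s), so 1 row(s) emitted.
- sku=QE: 3 matching b row(s), so 3 row(s) emitted.
- sku=KW: 1 matching b row(s), so 1 row(s) emitted.
- sku=KW: 1 matching b row(s), so 1 row(s) emitted.
- sku=NULL: no b row matches, row kept with b columns NULL.
After projecting and ordering:
b.sku | a.sku | b.price
KW | QE | 16
KW | QE | 25
KW | QE | 41
QE | KW | 21
QE | KW | 21
QE | KW | 21
NULL | NULL | NULL

(KW, QE, 16); (KW, QE, 25); (KW, QE, 41); (QE, KW, 21); (QE, KW, 21); (QE, KW, 21); (NULL, NULL, NULL)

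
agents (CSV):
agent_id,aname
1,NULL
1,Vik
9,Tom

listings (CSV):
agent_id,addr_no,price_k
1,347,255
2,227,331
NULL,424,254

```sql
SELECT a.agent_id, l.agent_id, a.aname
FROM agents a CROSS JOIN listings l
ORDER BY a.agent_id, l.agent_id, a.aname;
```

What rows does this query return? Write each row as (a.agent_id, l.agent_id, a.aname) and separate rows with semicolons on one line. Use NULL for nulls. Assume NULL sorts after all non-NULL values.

(1, 1, Vik); (1, 1, NULL); (1, 2, Vik); (1, 2, NULL); (1, NULL, Vik); (1, NULL, NULL); (9, 1, Tom); (9, 2, Tom); (9, NULL, Tom)

CROSS JOIN pairs every row of `agents` with every row of `listings`: 3 × 3 = 9 rows.
After projecting and ordering:
a.agent_id | l.agent_id | a.aname
1 | 1 | Vik
1 | 1 | NULL
1 | 2 | Vik
1 | 2 | NULL
1 | NULL | Vik
1 | NULL | NULL
9 | 1 | Tom
9 | 2 | Tom
9 | NULL | Tom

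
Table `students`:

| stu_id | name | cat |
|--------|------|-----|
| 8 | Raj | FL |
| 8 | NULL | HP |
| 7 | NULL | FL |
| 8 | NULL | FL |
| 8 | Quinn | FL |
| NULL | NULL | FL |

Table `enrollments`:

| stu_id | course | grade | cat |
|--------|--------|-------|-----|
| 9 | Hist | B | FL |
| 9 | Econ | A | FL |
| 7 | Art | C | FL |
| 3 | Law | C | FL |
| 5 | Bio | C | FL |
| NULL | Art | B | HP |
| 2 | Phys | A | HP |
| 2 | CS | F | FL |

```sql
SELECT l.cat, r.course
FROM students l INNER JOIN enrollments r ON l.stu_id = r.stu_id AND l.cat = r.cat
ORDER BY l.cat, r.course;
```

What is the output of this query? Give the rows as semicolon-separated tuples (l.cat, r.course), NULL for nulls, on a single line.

(FL, Art)

INNER JOIN keeps only pairs where the ON condition holds.
Matching on l.stu_id = r.stu_id AND l.cat = r.cat. A NULL in a compared column never satisfies the condition.
Matched pairs: 1.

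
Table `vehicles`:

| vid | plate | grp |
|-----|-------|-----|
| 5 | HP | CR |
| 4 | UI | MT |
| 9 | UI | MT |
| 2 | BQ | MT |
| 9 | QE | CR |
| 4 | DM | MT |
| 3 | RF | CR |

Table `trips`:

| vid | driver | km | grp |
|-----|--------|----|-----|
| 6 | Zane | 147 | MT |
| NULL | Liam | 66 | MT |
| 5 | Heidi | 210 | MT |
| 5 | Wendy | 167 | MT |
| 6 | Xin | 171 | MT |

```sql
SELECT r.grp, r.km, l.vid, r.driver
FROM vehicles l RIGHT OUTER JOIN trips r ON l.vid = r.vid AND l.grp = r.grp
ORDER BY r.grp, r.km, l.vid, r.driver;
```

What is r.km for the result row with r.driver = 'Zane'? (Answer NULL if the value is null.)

RIGHT JOIN keeps every row from `trips`; unmatched rows get NULL for `vehicles`'s columns.
Matching on l.vid = r.vid AND l.grp = r.grp. A NULL in a compared column never satisfies the condition.
- l row (vid=5, grp=CR): no match.
- l row (vid=4, grp=MT): no match.
- l row (vid=9, grp=MT): no match.
- l row (vid=2, grp=MT): no match.
- l row (vid=9, grp=CR): no match.
- l row (vid=4, grp=MT): no match.
- l row (vid=3, grp=CR): no match.
- 5 row(s) from r found no l partner → padded with NULL.

147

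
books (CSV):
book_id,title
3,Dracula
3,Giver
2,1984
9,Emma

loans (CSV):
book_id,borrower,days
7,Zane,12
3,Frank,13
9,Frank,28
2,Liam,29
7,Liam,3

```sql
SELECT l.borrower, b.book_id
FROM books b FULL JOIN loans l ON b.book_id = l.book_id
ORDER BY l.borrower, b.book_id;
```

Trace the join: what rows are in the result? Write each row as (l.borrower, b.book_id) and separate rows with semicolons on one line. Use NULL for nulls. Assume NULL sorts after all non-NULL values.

(Frank, 3); (Frank, 3); (Frank, 9); (Liam, 2); (Liam, NULL); (Zane, NULL)

FULL OUTER JOIN keeps every row from both sides; unmatched rows get NULL for the other side's columns.
Matching on b.book_id = l.book_id.
- book_id=3: 1 matching l row(s), so 1 row(s) emitted.
- book_id=3: 1 matching l row(s), so 1 row(s) emitted.
- book_id=2: 1 matching l row(s), so 1 row(s) emitted.
- book_id=9: 1 matching l row(s), so 1 row(s) emitted.
- plus 2 unmatched l row(s), each kept with NULL b columns.
After projecting and ordering:
l.borrower | b.book_id
Frank | 3
Frank | 3
Frank | 9
Liam | 2
Liam | NULL
Zane | NULL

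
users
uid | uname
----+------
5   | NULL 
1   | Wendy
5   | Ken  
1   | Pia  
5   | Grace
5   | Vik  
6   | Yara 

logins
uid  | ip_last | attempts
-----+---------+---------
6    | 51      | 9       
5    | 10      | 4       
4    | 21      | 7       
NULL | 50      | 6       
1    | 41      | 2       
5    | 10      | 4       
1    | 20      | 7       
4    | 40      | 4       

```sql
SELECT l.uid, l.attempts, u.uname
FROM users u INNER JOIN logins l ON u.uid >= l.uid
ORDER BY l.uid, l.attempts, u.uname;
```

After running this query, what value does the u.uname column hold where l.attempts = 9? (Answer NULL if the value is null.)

INNER JOIN keeps only pairs where the ON condition holds.
Matching on u.uid >= l.uid. A NULL in a compared column never satisfies the condition.
- u[0] uid=5 → 6 match(es) in l → 6 row(s).
- u[1] uid=1 → 2 match(es) in l → 2 row(s).
- u[2] uid=5 → 6 match(es) in l → 6 row(s).
- u[3] uid=1 → 2 match(es) in l → 2 row(s).
- u[4] uid=5 → 6 match(es) in l → 6 row(s).
- u[5] uid=5 → 6 match(es) in l → 6 row(s).
- u[6] uid=6 → 7 match(es) in l → 7 row(s).

Yara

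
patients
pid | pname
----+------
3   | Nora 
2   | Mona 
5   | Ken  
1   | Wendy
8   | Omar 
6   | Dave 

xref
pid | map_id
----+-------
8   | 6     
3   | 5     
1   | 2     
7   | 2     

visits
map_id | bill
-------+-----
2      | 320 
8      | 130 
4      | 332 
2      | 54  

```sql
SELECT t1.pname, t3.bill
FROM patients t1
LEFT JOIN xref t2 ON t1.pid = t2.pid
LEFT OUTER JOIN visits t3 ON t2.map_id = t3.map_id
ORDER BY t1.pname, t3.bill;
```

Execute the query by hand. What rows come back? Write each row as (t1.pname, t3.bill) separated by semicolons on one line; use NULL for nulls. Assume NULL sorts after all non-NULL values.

(Dave, NULL); (Ken, NULL); (Mona, NULL); (Nora, NULL); (Omar, NULL); (Wendy, 54); (Wendy, 320)

Evaluate left to right. First `patients t1 LEFT JOIN xref t2` on pid: 6 row(s).
Then LEFT JOIN `visits t3` on map_id: each of those 6 rows is kept; rows whose t2.map_id has no match in t3 get NULL for t3's columns.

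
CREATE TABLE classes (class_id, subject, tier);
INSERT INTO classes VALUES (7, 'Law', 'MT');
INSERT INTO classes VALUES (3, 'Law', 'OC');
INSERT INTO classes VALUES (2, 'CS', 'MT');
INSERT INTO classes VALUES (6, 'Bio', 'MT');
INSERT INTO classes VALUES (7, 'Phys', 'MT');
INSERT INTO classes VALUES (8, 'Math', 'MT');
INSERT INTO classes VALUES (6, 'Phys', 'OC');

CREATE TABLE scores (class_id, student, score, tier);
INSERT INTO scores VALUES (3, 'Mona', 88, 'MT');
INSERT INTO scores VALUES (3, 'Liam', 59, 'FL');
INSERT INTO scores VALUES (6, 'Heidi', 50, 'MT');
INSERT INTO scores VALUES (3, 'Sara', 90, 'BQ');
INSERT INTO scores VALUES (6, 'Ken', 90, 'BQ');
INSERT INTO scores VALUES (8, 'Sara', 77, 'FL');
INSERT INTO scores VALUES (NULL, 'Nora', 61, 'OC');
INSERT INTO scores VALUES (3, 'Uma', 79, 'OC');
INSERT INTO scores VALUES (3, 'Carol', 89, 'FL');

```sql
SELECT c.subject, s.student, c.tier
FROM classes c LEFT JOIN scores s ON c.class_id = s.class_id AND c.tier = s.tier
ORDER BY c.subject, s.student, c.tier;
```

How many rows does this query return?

7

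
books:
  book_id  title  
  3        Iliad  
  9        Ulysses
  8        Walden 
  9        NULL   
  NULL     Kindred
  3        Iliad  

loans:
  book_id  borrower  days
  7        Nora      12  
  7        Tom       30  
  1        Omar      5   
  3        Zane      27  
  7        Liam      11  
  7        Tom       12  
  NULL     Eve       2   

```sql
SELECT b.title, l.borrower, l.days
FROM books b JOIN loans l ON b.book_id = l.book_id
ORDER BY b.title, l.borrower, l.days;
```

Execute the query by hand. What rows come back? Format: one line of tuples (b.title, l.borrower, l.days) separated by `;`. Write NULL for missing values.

(Iliad, Zane, 27); (Iliad, Zane, 27)

INNER JOIN keeps only pairs where the ON condition holds.
Matching on b.book_id = l.book_id. A NULL in a compared column never satisfies the condition.
- book_id=3: 1 matching l row(s), so 1 row(s) emitted.
- book_id=9: no matching l row, dropped.
- book_id=8: no matching l row, dropped.
- book_id=9: no matching l row, dropped.
- book_id=NULL: no matching l row, dropped.
- book_id=3: 1 matching l row(s), so 1 row(s) emitted.
After projecting and ordering:
b.title | l.borrower | l.days
Iliad | Zane | 27
Iliad | Zane | 27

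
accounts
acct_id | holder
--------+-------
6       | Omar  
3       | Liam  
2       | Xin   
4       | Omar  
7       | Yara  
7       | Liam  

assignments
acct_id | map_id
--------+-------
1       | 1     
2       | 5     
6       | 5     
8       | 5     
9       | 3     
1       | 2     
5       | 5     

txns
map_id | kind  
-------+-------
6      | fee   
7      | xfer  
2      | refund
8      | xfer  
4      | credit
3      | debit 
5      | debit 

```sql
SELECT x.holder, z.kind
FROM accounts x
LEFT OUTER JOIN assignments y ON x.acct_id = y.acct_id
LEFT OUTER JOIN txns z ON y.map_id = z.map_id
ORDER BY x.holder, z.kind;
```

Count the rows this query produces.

6

Evaluate left to right. First `accounts x LEFT JOIN assignments y` on acct_id: 6 row(s).
Then LEFT JOIN `txns z` on map_id: each of those 6 rows is kept; rows whose y.map_id has no match in z get NULL for z's columns.
Result: 6 row(s).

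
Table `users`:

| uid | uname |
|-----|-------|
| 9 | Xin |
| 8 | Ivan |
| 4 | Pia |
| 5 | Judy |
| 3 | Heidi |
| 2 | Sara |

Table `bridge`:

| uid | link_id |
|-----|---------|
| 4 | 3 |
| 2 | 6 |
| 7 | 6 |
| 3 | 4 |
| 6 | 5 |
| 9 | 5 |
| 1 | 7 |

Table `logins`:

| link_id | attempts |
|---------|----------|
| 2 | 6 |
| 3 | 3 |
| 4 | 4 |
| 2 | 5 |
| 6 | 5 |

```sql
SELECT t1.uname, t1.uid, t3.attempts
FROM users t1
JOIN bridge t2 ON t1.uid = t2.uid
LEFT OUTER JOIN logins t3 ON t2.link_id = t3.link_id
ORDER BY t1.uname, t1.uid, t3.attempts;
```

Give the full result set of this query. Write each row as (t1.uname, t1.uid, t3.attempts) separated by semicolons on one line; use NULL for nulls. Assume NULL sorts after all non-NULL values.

(Heidi, 3, 4); (Pia, 4, 3); (Sara, 2, 5); (Xin, 9, NULL)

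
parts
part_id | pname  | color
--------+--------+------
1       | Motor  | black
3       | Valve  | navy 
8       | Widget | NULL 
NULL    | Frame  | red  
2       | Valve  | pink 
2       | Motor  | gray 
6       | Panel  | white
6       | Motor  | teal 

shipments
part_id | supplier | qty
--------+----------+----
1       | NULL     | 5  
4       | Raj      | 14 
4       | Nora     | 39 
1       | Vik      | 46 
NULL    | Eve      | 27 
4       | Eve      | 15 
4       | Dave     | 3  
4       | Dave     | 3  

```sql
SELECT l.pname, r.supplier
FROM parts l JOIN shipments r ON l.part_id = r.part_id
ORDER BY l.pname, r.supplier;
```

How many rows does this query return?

2

INNER JOIN keeps only pairs where the ON condition holds.
Matching on l.part_id = r.part_id. A NULL in a compared column never satisfies the condition.
- l row (part_id=1): matches 2 r row(s) → 2 output row(s).
- l row (part_id=3): no match → dropped.
- l row (part_id=8): no match → dropped.
- l row (part_id=NULL): no match → dropped.
- l row (part_id=2): no match → dropped.
- l row (part_id=2): no match → dropped.
- l row (part_id=6): no match → dropped.
- l row (part_id=6): no match → dropped.
Total: 2 rows.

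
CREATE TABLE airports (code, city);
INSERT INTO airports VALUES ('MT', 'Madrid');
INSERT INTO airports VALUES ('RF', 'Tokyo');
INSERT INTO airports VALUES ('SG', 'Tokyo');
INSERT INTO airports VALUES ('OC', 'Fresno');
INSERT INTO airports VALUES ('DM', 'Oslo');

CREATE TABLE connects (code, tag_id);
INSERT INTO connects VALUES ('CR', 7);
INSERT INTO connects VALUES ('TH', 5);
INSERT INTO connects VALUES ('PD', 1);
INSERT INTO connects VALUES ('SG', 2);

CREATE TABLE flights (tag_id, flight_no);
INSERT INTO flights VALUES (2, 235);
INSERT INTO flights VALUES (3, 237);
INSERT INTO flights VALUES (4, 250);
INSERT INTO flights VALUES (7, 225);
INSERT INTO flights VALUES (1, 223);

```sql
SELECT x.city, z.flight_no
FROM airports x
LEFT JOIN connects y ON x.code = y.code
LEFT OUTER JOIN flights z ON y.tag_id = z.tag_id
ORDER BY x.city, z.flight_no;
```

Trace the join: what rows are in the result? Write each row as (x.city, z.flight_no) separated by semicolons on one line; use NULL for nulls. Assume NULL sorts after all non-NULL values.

Joins associate left-to-right: airports LEFT JOIN connects on code gives 5 intermediate row(s).
Then LEFT JOIN `flights z` on tag_id: each of those 5 rows is kept; rows whose y.tag_id has no match in z get NULL for z's columns.

(Fresno, NULL); (Madrid, NULL); (Oslo, NULL); (Tokyo, 235); (Tokyo, NULL)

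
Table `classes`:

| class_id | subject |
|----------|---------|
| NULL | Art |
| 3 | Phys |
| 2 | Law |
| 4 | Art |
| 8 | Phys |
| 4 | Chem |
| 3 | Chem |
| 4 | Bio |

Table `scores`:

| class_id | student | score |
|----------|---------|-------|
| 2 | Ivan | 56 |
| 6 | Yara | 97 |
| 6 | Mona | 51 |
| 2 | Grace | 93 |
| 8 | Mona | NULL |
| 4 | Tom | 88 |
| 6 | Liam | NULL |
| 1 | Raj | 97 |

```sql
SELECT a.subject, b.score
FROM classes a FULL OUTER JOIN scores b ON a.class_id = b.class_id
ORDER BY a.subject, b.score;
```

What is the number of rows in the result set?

13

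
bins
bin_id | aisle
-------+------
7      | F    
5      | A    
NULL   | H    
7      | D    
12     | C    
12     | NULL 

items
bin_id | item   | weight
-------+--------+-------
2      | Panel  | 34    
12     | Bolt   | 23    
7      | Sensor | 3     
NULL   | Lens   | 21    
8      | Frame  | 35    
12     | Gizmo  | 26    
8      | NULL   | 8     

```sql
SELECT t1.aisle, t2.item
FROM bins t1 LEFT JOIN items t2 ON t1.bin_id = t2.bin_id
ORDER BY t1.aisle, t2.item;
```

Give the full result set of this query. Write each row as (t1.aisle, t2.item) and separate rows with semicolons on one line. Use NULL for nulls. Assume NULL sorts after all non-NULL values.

LEFT JOIN keeps every row from `bins`; unmatched rows get NULL for `items`'s columns.
Matching on t1.bin_id = t2.bin_id. A NULL in a compared column never satisfies the condition.
- t1 row (bin_id=7): matches 1 t2 row(s) → 1 output row(s).
- t1 row (bin_id=5): no match → kept, t2 columns NULL.
- t1 row (bin_id=NULL): no match → kept, t2 columns NULL.
- t1 row (bin_id=7): matches 1 t2 row(s) → 1 output row(s).
- t1 row (bin_id=12): matches 2 t2 row(s) → 2 output row(s).
- t1 row (bin_id=12): matches 2 t2 row(s) → 2 output row(s).
After projecting and ordering:
t1.aisle | t2.item
A | NULL
C | Bolt
C | Gizmo
D | Sensor
F | Sensor
H | NULL
NULL | Bolt
NULL | Gizmo

(A, NULL); (C, Bolt); (C, Gizmo); (D, Sensor); (F, Sensor); (H, NULL); (NULL, Bolt); (NULL, Gizmo)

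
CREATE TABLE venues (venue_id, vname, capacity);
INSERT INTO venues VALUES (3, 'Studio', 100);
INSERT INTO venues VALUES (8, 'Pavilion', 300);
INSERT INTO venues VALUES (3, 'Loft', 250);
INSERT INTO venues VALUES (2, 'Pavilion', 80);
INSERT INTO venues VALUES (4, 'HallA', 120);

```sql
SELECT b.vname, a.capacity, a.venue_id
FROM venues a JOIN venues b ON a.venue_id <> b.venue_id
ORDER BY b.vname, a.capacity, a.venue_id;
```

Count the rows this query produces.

INNER JOIN keeps only pairs where the ON condition holds.
Matching on a.venue_id <> b.venue_id.
- a row (venue_id=3): matches 3 b row(s) → 3 output row(s).
- a row (venue_id=8): matches 4 b row(s) → 4 output row(s).
- a row (venue_id=3): matches 3 b row(s) → 3 output row(s).
- a row (venue_id=2): matches 4 b row(s) → 4 output row(s).
- a row (venue_id=4): matches 4 b row(s) → 4 output row(s).
Total: 18 rows.

18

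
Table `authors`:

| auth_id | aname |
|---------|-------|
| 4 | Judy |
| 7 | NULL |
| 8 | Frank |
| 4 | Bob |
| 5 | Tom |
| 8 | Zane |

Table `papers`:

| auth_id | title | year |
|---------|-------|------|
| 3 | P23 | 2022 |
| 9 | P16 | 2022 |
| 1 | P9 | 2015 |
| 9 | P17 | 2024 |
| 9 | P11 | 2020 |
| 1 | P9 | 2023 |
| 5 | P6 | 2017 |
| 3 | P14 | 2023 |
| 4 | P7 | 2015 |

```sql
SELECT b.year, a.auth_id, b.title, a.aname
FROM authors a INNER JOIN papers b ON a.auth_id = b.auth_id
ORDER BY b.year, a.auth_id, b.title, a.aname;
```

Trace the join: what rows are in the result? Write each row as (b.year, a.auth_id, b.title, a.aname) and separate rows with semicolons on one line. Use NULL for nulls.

INNER JOIN keeps only pairs where the ON condition holds.
Matching on a.auth_id = b.auth_id.
- a row (auth_id=4): matches 1 b row(s) → 1 output row(s).
- a row (auth_id=7): no match → dropped.
- a row (auth_id=8): no match → dropped.
- a row (auth_id=4): matches 1 b row(s) → 1 output row(s).
- a row (auth_id=5): matches 1 b row(s) → 1 output row(s).
- a row (auth_id=8): no match → dropped.
After projecting and ordering:
b.year | a.auth_id | b.title | a.aname
2015 | 4 | P7 | Bob
2015 | 4 | P7 | Judy
2017 | 5 | P6 | Tom

(2015, 4, P7, Bob); (2015, 4, P7, Judy); (2017, 5, P6, Tom)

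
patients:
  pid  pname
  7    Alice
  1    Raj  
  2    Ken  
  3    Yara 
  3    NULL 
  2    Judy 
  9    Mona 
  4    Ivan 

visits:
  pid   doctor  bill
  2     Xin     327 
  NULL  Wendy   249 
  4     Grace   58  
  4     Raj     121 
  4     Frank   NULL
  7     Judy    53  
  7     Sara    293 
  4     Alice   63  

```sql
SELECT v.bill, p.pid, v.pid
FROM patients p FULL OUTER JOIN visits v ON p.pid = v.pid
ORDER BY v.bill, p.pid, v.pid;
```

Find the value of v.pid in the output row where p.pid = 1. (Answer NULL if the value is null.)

FULL OUTER JOIN keeps every row from both sides; unmatched rows get NULL for the other side's columns.
Matching on p.pid = v.pid. A NULL in a compared column never satisfies the condition.
- p (pid=7) pairs with 2 row(s) of v.
- p (pid=1) has no partner → padded with NULL.
- p (pid=2) pairs with 1 row(s) of v.
- p (pid=3) has no partner → padded with NULL.
- p (pid=3) has no partner → padded with NULL.
- p (pid=2) pairs with 1 row(s) of v.
- p (pid=9) has no partner → padded with NULL.
- p (pid=4) pairs with 4 row(s) of v.
- 1 row(s) from v found no p partner → padded with NULL.

NULL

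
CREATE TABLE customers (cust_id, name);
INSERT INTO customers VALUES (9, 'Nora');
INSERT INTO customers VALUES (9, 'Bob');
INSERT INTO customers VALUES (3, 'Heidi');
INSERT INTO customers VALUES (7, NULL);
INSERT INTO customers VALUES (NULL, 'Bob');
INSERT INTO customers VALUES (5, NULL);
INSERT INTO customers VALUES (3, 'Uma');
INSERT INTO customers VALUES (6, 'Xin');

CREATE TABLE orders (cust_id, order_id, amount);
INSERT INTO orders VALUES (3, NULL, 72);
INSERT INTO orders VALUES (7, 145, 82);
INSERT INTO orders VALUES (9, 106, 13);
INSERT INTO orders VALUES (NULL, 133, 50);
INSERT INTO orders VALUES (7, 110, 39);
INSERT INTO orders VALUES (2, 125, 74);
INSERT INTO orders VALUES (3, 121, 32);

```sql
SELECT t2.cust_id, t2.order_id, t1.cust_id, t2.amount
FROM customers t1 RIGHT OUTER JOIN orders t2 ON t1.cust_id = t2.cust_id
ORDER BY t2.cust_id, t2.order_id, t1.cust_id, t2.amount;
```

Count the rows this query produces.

RIGHT JOIN keeps every row from `orders`; unmatched rows get NULL for `customers`'s columns.
Matching on t1.cust_id = t2.cust_id. A NULL in a compared column never satisfies the condition.
- t1 row (cust_id=9): matches 1 t2 row(s) → 1 output row(s).
- t1 row (cust_id=9): matches 1 t2 row(s) → 1 output row(s).
- t1 row (cust_id=3): matches 2 t2 row(s) → 2 output row(s).
- t1 row (cust_id=7): matches 2 t2 row(s) → 2 output row(s).
- t1 row (cust_id=NULL): no match.
- t1 row (cust_id=5): no match.
- t1 row (cust_id=3): matches 2 t2 row(s) → 2 output row(s).
- t1 row (cust_id=6): no match.
- 2 row(s) from t2 found no t1 partner → padded with NULL.
Total: 8 matched + 2 padded = 10 rows.

10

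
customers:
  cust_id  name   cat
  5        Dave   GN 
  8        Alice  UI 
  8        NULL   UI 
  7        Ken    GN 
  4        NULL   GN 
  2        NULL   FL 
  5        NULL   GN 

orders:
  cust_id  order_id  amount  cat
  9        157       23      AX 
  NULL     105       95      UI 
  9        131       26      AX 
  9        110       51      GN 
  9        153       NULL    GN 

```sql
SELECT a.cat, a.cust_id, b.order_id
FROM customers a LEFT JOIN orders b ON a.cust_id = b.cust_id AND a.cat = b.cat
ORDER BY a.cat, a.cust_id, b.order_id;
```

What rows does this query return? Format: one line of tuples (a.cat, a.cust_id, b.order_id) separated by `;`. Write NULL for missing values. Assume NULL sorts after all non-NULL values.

LEFT JOIN keeps every row from `customers`; unmatched rows get NULL for `orders`'s columns.
Matching on a.cust_id = b.cust_id AND a.cat = b.cat. A NULL in a compared column never satisfies the condition.
Matched pairs: 0; unmatched a rows kept: 7.

(FL, 2, NULL); (GN, 4, NULL); (GN, 5, NULL); (GN, 5, NULL); (GN, 7, NULL); (UI, 8, NULL); (UI, 8, NULL)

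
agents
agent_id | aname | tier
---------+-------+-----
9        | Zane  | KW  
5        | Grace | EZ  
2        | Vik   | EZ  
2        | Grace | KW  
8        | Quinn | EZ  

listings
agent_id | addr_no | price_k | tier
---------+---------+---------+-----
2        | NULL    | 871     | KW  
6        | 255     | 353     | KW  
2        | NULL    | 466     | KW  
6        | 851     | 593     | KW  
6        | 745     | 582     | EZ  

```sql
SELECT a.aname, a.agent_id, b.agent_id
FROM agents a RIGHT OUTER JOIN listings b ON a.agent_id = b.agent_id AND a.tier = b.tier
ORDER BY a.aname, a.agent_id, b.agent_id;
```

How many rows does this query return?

5

RIGHT JOIN keeps every row from `listings`; unmatched rows get NULL for `agents`'s columns.
Matching on a.agent_id = b.agent_id AND a.tier = b.tier.
Matched pairs: 2; unmatched b rows kept: 3.
Total: 2 matched + 3 padded = 5 rows.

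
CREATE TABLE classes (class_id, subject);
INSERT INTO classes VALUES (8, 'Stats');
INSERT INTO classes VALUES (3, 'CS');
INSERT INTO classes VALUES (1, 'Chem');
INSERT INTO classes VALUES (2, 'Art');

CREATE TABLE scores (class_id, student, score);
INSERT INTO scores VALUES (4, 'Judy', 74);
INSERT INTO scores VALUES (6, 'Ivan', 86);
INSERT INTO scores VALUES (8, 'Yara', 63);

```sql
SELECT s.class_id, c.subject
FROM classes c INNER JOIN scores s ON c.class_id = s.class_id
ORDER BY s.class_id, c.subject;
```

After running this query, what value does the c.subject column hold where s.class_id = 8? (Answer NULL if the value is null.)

INNER JOIN keeps only pairs where the ON condition holds.
Matching on c.class_id = s.class_id.
- class_id=8: 1 matching s row(s), so 1 row(s) emitted.
- class_id=3: no matching s row, dropped.
- class_id=1: no matching s row, dropped.
- class_id=2: no matching s row, dropped.

Stats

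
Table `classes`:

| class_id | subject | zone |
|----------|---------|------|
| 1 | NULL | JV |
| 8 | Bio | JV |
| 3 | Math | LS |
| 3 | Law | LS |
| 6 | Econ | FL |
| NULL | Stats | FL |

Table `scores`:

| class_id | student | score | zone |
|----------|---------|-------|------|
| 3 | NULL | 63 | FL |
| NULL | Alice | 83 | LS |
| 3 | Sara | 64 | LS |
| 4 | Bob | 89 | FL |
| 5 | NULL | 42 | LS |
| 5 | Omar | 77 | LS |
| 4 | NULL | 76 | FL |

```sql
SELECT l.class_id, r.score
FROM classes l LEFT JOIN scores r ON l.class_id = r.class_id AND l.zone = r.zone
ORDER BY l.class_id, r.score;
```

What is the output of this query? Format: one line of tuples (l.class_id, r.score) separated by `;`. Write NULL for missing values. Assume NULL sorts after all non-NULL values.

LEFT JOIN keeps every row from `classes`; unmatched rows get NULL for `scores`'s columns.
Matching on l.class_id = r.class_id AND l.zone = r.zone. A NULL in a compared column never satisfies the condition.
- l[0] class_id=1, zone=JV → no match; kept with NULLs on the r side.
- l[1] class_id=8, zone=JV → no match; kept with NULLs on the r side.
- l[2] class_id=3, zone=LS → 1 match(es) in r → 1 row(s).
- l[3] class_id=3, zone=LS → 1 match(es) in r → 1 row(s).
- l[4] class_id=6, zone=FL → no match; kept with NULLs on the r side.
- l[5] class_id=NULL, zone=FL → no match; kept with NULLs on the r side.
After projecting and ordering:
l.class_id | r.score
1 | NULL
3 | 64
3 | 64
6 | NULL
8 | NULL
NULL | NULL

(1, NULL); (3, 64); (3, 64); (6, NULL); (8, NULL); (NULL, NULL)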